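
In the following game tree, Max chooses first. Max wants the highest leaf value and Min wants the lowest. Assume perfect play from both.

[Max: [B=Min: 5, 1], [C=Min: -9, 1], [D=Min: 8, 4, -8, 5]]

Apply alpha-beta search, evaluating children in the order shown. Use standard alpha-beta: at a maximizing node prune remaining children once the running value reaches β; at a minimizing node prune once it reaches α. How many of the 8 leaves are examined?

6

B [α=-∞,β=+∞]: v=1
C [α=1,β=+∞]: v=-9 after child 1 ≤ α → α-cutoff, skip 1
D [α=1,β=+∞]: v=-8 after child 3 ≤ α → α-cutoff, skip 1
Root [α=-∞,β=+∞]: v=1
Leaves evaluated: 6 of 8.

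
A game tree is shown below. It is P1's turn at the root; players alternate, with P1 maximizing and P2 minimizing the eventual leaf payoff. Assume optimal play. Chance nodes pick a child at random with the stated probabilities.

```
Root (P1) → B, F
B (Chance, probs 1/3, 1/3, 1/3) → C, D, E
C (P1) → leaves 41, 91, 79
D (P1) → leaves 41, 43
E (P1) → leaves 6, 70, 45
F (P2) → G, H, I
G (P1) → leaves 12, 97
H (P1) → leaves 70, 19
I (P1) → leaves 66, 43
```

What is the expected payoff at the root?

68

C (P1): max(41, 91, 79) = 91
D (P1): max(41, 43) = 43
E (P1): max(6, 70, 45) = 70
B (Chance): 1/3·91 + 1/3·43 + 1/3·70 = 68
G (P1): max(12, 97) = 97
H (P1): max(70, 19) = 70
I (P1): max(66, 43) = 66
F (P2): min(97, 70, 66) = 66
Root (P1): max(68, 66) = 68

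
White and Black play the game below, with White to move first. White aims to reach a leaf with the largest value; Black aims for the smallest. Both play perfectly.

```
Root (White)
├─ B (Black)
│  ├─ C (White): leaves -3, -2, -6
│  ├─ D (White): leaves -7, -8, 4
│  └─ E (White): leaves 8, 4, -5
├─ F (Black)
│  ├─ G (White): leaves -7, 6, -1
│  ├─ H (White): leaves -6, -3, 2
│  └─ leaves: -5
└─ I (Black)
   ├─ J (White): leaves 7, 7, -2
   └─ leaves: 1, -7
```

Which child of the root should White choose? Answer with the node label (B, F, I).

C (White): max(-3, -2, -6) = -2
D (White): max(-7, -8, 4) = 4
E (White): max(8, 4, -5) = 8
B (Black): min(-2, 4, 8) = -2
G (White): max(-7, 6, -1) = 6
H (White): max(-6, -3, 2) = 2
F (Black): min(6, 2, -5) = -5
J (White): max(7, 7, -2) = 7
I (Black): min(7, 1, -7) = -7
Root (White): max(-2, -5, -7) = -2
White picks the child with the highest value: B (value -2).

B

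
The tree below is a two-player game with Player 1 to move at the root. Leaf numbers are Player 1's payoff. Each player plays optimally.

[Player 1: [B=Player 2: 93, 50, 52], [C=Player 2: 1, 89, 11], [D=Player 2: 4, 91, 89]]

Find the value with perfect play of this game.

50

B (Player 2): min(93, 50, 52) = 50
C (Player 2): min(1, 89, 11) = 1
D (Player 2): min(4, 91, 89) = 4
Root (Player 1): max(50, 1, 4) = 50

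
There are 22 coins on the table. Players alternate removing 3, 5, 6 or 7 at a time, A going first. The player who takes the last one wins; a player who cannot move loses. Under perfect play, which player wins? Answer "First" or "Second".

W/L table (W = player to move can force a win):
i:   0  1  2  3  4  5  6  7  8  9 10 11 12 13 14 15 16 17 18 19 20 21 22
     L  L  L  W  W  W  W  W  W  W  L  L  L  W  W  W  W  W  W  W  L  L  L
Position 22 is L, so the second player wins.

Second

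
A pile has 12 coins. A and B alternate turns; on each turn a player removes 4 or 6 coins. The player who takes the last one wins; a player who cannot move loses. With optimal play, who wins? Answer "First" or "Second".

Second

Mark each pile size as W (mover wins) or L (mover loses):
i:   0  1  2  3  4  5  6  7  8  9 10 11 12
     L  L  L  L  W  W  W  W  W  W  L  L  L
Position 12 is L, so the second player wins.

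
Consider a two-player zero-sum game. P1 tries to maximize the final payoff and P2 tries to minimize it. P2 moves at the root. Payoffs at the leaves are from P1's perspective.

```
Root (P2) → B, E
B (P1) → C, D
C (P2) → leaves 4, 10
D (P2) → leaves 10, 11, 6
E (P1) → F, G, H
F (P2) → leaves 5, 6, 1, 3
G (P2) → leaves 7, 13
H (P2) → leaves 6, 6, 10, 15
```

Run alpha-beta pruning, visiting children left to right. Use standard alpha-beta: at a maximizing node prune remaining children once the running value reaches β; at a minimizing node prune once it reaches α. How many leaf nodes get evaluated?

C [α=-∞,β=+∞]: v=4
D [α=4,β=+∞]: v=6
B [α=-∞,β=+∞]: v=6
F [α=-∞,β=6]: v=1
G [α=1,β=6]: v=7
E [α=-∞,β=6]: v=7 after child 2 ≥ β → β-cutoff, skip 1
Root [α=-∞,β=+∞]: v=6
Leaves evaluated: 11 of 15.

11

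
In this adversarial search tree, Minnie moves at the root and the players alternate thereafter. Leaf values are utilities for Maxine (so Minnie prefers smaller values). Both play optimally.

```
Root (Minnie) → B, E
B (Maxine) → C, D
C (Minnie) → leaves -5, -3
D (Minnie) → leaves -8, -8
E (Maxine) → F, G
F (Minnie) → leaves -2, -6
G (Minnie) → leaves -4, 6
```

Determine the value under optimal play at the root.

C (Minnie): min(-5, -3) = -5
D (Minnie): min(-8, -8) = -8
B (Maxine): max(-5, -8) = -5
F (Minnie): min(-2, -6) = -6
G (Minnie): min(-4, 6) = -4
E (Maxine): max(-6, -4) = -4
Root (Minnie): min(-5, -4) = -5

-5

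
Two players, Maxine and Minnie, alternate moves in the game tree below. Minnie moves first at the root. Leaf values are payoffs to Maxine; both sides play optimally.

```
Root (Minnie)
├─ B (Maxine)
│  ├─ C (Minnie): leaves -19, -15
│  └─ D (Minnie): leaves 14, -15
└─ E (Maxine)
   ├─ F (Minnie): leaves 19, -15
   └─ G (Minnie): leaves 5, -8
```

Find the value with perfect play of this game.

C (Minnie): min(-19, -15) = -19
D (Minnie): min(14, -15) = -15
B (Maxine): max(-19, -15) = -15
F (Minnie): min(19, -15) = -15
G (Minnie): min(5, -8) = -8
E (Maxine): max(-15, -8) = -8
Root (Minnie): min(-15, -8) = -15

-15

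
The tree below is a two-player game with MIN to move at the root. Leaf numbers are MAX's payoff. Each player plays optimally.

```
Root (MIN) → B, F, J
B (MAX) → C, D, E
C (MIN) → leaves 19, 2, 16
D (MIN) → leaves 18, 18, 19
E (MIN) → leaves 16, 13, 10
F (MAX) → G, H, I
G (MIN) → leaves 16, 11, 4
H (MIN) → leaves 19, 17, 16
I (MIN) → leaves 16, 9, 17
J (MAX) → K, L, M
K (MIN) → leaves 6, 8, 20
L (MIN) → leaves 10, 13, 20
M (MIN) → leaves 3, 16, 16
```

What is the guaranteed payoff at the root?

C (MIN): min(19, 2, 16) = 2
D (MIN): min(18, 18, 19) = 18
E (MIN): min(16, 13, 10) = 10
B (MAX): max(2, 18, 10) = 18
G (MIN): min(16, 11, 4) = 4
H (MIN): min(19, 17, 16) = 16
I (MIN): min(16, 9, 17) = 9
F (MAX): max(4, 16, 9) = 16
K (MIN): min(6, 8, 20) = 6
L (MIN): min(10, 13, 20) = 10
M (MIN): min(3, 16, 16) = 3
J (MAX): max(6, 10, 3) = 10
Root (MIN): min(18, 16, 10) = 10

10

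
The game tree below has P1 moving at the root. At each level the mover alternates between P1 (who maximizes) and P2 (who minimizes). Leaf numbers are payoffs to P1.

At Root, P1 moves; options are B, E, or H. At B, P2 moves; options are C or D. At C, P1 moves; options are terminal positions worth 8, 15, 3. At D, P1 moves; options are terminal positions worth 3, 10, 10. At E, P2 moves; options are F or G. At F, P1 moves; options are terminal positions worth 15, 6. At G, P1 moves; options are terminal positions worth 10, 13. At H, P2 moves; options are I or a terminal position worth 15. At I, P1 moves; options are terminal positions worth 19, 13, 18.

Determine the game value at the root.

C (P1): max(8, 15, 3) = 15
D (P1): max(3, 10, 10) = 10
B (P2): min(15, 10) = 10
F (P1): max(15, 6) = 15
G (P1): max(10, 13) = 13
E (P2): min(15, 13) = 13
I (P1): max(19, 13, 18) = 19
H (P2): min(19, 15) = 15
Root (P1): max(10, 13, 15) = 15

15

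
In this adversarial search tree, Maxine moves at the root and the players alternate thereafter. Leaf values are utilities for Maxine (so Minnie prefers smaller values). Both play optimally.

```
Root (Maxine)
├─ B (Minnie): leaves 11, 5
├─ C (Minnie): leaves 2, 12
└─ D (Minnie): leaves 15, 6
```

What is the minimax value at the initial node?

6

B (Minnie): min(11, 5) = 5
C (Minnie): min(2, 12) = 2
D (Minnie): min(15, 6) = 6
Root (Maxine): max(5, 2, 6) = 6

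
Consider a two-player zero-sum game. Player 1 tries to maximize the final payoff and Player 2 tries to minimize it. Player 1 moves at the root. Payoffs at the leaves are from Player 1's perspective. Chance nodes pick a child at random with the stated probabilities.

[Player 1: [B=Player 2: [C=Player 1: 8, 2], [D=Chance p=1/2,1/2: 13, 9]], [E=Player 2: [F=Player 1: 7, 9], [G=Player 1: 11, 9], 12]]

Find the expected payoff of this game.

C (Player 1): max(8, 2) = 8
D (Chance): 1/2·13 + 1/2·9 = 11
B (Player 2): min(8, 11) = 8
F (Player 1): max(7, 9) = 9
G (Player 1): max(11, 9) = 11
E (Player 2): min(9, 11, 12) = 9
Root (Player 1): max(8, 9) = 9

9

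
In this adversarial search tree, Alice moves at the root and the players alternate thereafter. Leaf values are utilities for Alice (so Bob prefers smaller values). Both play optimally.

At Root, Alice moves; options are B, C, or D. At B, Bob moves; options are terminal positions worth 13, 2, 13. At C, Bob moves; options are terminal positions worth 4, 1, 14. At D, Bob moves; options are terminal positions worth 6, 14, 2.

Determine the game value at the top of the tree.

2

B (Bob): min(13, 2, 13) = 2
C (Bob): min(4, 1, 14) = 1
D (Bob): min(6, 14, 2) = 2
Root (Alice): max(2, 1, 2) = 2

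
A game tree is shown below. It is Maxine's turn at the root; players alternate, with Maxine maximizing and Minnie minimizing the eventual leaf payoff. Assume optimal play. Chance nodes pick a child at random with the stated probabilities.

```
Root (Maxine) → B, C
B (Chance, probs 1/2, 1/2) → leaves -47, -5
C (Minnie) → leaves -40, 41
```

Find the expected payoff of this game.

B (Chance): 1/2·-47 + 1/2·-5 = -26
C (Minnie): min(-40, 41) = -40
Root (Maxine): max(-26, -40) = -26

-26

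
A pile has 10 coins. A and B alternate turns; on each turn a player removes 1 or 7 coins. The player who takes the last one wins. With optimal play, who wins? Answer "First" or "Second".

W/L table (W = player to move can force a win):
i:   0  1  2  3  4  5  6  7  8  9 10
     L  W  L  W  L  W  L  W  L  W  L
Position 10 is L, so the second player wins.

Second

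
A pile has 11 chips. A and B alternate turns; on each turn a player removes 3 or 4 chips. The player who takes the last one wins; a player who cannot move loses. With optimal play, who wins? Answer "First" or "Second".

Mark each pile size as W (mover wins) or L (mover loses):
i:   0  1  2  3  4  5  6  7  8  9 10 11
     L  L  L  W  W  W  W  L  L  L  W  W
Position 11 is W, so the first player wins.

First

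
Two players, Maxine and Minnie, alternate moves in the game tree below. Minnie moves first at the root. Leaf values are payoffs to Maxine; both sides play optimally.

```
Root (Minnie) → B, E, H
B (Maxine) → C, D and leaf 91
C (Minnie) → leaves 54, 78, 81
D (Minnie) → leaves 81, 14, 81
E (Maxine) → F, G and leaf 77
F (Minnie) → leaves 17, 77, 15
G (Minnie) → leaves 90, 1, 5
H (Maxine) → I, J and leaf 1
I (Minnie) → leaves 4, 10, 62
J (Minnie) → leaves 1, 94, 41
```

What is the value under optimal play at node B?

C: min(54, 78, 81) = 54
D: min(81, 14, 81) = 14
B: max(54, 14, 91) = 91

91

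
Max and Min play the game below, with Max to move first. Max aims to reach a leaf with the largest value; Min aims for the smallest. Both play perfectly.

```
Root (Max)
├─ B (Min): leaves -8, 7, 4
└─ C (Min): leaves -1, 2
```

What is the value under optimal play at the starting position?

-1

B (Min): min(-8, 7, 4) = -8
C (Min): min(-1, 2) = -1
Root (Max): max(-8, -1) = -1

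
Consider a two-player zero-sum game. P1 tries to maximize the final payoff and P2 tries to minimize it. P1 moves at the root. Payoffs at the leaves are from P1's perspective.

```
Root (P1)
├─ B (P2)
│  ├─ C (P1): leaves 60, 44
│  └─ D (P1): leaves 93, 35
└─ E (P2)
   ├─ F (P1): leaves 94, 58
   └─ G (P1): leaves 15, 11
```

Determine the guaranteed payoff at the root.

C (P1): max(60, 44) = 60
D (P1): max(93, 35) = 93
B (P2): min(60, 93) = 60
F (P1): max(94, 58) = 94
G (P1): max(15, 11) = 15
E (P2): min(94, 15) = 15
Root (P1): max(60, 15) = 60

60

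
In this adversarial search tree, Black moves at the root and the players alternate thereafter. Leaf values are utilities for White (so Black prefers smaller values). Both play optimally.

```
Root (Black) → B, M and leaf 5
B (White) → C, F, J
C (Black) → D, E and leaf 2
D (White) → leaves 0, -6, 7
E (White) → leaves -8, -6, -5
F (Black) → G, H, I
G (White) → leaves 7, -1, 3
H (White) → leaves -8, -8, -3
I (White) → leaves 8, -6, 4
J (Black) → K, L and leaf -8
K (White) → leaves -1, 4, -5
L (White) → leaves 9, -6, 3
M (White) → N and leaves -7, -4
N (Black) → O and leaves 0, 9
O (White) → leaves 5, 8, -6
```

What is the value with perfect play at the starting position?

D (White): max(0, -6, 7) = 7
E (White): max(-8, -6, -5) = -5
C (Black): min(7, -5, 2) = -5
G (White): max(7, -1, 3) = 7
H (White): max(-8, -8, -3) = -3
I (White): max(8, -6, 4) = 8
F (Black): min(7, -3, 8) = -3
K (White): max(-1, 4, -5) = 4
L (White): max(9, -6, 3) = 9
J (Black): min(4, 9, -8) = -8
B (White): max(-5, -3, -8) = -3
O (White): max(5, 8, -6) = 8
N (Black): min(8, 0, 9) = 0
M (White): max(0, -7, -4) = 0
Root (Black): min(-3, 0, 5) = -3

-3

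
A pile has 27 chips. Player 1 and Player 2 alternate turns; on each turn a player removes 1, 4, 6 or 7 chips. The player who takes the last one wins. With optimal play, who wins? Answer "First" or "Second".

Mark each pile size as W (mover wins) or L (mover loses):
i:   0  1  2  3  4  5  6  7  8  9 10 11 12 13 14 15 16 17 18 19 20 21 22 23 24 25 26 27
     L  W  L  W  W  L  W  W  W  W  L  W  W  L  W  L  W  W  L  W  W  W  W  L  W  W  L  W
Position 27 is W, so the first player wins.

First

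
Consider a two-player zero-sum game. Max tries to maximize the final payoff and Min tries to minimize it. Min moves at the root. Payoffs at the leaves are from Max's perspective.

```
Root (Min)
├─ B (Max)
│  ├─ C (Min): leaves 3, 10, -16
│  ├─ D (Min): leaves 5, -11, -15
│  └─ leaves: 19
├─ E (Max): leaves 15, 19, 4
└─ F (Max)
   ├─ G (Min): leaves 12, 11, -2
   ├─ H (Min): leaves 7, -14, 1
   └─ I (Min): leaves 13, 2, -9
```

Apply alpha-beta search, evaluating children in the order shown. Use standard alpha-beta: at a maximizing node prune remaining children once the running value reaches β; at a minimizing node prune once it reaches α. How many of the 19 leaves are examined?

17

C [α=-∞,β=+∞]: v=-16
D [α=-16,β=+∞]: v=-15
B [α=-∞,β=+∞]: v=19
E [α=-∞,β=19]: v=19 after child 2 ≥ β → β-cutoff, skip 1
G [α=-∞,β=19]: v=-2
H [α=-2,β=19]: v=-14 after child 2 ≤ α → α-cutoff, skip 1
I [α=-2,β=19]: v=-9
F [α=-∞,β=19]: v=-2
Root [α=-∞,β=+∞]: v=-2
Leaves evaluated: 17 of 19.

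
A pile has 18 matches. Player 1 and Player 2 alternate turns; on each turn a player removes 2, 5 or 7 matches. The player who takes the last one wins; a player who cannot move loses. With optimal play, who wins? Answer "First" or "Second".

First

i:   0  1  2  3  4  5  6  7  8  9 10 11 12 13 14 15 16 17 18
     L  L  W  W  L  W  W  W  W  W  L  W  W  L  L  W  W  W  W
Position 18 is W, so the first player wins.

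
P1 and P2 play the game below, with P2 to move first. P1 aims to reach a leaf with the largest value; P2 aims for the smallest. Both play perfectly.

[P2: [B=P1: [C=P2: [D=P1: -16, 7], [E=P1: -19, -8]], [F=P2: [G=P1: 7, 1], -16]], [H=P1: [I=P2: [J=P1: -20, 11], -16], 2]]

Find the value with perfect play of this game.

-8

D (P1): max(-16, 7) = 7
E (P1): max(-19, -8) = -8
C (P2): min(7, -8) = -8
G (P1): max(7, 1) = 7
F (P2): min(7, -16) = -16
B (P1): max(-8, -16) = -8
J (P1): max(-20, 11) = 11
I (P2): min(11, -16) = -16
H (P1): max(-16, 2) = 2
Root (P2): min(-8, 2) = -8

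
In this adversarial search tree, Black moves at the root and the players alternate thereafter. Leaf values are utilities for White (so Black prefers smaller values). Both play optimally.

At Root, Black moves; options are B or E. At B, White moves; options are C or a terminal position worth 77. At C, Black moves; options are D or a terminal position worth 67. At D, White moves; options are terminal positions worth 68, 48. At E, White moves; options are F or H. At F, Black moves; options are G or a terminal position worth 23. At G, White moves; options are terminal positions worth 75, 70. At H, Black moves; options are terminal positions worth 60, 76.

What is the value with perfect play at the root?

60

D (White): max(68, 48) = 68
C (Black): min(68, 67) = 67
B (White): max(67, 77) = 77
G (White): max(75, 70) = 75
F (Black): min(75, 23) = 23
H (Black): min(60, 76) = 60
E (White): max(23, 60) = 60
Root (Black): min(77, 60) = 60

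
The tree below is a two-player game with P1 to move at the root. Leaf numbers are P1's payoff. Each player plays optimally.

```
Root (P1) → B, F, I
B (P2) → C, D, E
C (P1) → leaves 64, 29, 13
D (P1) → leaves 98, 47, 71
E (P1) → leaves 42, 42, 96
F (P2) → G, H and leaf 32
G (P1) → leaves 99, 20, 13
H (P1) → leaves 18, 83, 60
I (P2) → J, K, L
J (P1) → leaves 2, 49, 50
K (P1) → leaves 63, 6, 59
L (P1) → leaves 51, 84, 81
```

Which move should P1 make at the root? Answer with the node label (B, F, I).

B

C (P1): max(64, 29, 13) = 64
D (P1): max(98, 47, 71) = 98
E (P1): max(42, 42, 96) = 96
B (P2): min(64, 98, 96) = 64
G (P1): max(99, 20, 13) = 99
H (P1): max(18, 83, 60) = 83
F (P2): min(99, 83, 32) = 32
J (P1): max(2, 49, 50) = 50
K (P1): max(63, 6, 59) = 63
L (P1): max(51, 84, 81) = 84
I (P2): min(50, 63, 84) = 50
Root (P1): max(64, 32, 50) = 64
P1 picks the child with the highest value: B (value 64).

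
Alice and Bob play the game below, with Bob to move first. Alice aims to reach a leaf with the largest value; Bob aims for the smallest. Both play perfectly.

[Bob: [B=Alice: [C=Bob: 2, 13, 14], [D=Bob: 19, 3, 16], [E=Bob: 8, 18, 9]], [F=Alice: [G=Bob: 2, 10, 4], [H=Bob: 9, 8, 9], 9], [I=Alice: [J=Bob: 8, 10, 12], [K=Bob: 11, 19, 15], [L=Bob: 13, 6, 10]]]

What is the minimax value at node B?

C: min(2, 13, 14) = 2
D: min(19, 3, 16) = 3
E: min(8, 18, 9) = 8
B: max(2, 3, 8) = 8

8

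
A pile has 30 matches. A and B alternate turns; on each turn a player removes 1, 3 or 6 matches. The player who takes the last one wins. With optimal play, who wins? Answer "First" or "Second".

First

Compute winning (W) and losing (L) positions by backward induction:
i:   0  1  2  3  4  5  6  7  8  9 10 11 12 13 14 15 16 17 18 19 20 21 22 23 24 25 26 27 28 29 30
     L  W  L  W  L  W  W  W  W  L  W  L  W  L  W  W  W  W  L  W  L  W  L  W  W  W  W  L  W  L  W
Position 30 is W, so the first player wins.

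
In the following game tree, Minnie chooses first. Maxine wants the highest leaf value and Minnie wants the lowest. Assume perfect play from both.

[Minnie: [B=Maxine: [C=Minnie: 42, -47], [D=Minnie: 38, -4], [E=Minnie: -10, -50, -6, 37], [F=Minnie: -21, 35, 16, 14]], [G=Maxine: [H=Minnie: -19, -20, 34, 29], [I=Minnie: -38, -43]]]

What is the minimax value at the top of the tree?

-20

C (Minnie): min(42, -47) = -47
D (Minnie): min(38, -4) = -4
E (Minnie): min(-10, -50, -6, 37) = -50
F (Minnie): min(-21, 35, 16, 14) = -21
B (Maxine): max(-47, -4, -50, -21) = -4
H (Minnie): min(-19, -20, 34, 29) = -20
I (Minnie): min(-38, -43) = -43
G (Maxine): max(-20, -43) = -20
Root (Minnie): min(-4, -20) = -20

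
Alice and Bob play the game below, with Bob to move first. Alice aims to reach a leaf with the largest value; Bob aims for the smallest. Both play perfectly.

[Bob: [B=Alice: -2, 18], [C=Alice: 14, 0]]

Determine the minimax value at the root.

B (Alice): max(-2, 18) = 18
C (Alice): max(14, 0) = 14
Root (Bob): min(18, 14) = 14

14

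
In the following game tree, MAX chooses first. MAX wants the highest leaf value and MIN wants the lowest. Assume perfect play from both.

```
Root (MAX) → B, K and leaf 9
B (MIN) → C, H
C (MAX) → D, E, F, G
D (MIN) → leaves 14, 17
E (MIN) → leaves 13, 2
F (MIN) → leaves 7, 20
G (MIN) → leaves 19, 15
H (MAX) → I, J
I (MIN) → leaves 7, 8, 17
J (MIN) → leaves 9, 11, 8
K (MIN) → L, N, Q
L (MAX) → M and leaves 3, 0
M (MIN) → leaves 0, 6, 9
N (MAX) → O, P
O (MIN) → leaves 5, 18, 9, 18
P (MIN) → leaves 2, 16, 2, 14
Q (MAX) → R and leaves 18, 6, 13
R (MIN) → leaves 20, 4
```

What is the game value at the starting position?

9

D (MIN): min(14, 17) = 14
E (MIN): min(13, 2) = 2
F (MIN): min(7, 20) = 7
G (MIN): min(19, 15) = 15
C (MAX): max(14, 2, 7, 15) = 15
I (MIN): min(7, 8, 17) = 7
J (MIN): min(9, 11, 8) = 8
H (MAX): max(7, 8) = 8
B (MIN): min(15, 8) = 8
M (MIN): min(0, 6, 9) = 0
L (MAX): max(0, 3, 0) = 3
O (MIN): min(5, 18, 9, 18) = 5
P (MIN): min(2, 16, 2, 14) = 2
N (MAX): max(5, 2) = 5
R (MIN): min(20, 4) = 4
Q (MAX): max(4, 18, 6, 13) = 18
K (MIN): min(3, 5, 18) = 3
Root (MAX): max(8, 3, 9) = 9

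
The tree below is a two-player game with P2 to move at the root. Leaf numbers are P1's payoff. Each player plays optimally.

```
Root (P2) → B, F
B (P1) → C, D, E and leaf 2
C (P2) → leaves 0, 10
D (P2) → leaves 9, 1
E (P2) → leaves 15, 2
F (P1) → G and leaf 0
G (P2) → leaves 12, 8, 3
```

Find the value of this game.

C (P2): min(0, 10) = 0
D (P2): min(9, 1) = 1
E (P2): min(15, 2) = 2
B (P1): max(0, 1, 2, 2) = 2
G (P2): min(12, 8, 3) = 3
F (P1): max(3, 0) = 3
Root (P2): min(2, 3) = 2

2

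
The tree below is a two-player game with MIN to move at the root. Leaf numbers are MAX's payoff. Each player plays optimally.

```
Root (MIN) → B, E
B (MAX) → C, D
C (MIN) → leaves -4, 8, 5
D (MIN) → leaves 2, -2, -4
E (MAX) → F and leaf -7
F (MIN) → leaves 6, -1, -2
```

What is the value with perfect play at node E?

-2

F: min(6, -1, -2) = -2
E: max(-2, -7) = -2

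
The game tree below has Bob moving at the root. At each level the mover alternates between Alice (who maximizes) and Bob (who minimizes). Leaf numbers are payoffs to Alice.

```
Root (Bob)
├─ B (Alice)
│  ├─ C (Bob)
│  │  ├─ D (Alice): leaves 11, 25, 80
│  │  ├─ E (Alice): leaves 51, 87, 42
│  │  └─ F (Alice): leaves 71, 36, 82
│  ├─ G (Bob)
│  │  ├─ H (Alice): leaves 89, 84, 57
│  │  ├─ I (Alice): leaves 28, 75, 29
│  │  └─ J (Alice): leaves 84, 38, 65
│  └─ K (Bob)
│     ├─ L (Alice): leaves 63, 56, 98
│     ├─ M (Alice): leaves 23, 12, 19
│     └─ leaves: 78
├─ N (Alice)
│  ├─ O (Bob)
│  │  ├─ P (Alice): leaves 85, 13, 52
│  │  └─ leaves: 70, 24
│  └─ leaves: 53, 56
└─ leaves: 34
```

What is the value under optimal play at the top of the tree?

D (Alice): max(11, 25, 80) = 80
E (Alice): max(51, 87, 42) = 87
F (Alice): max(71, 36, 82) = 82
C (Bob): min(80, 87, 82) = 80
H (Alice): max(89, 84, 57) = 89
I (Alice): max(28, 75, 29) = 75
J (Alice): max(84, 38, 65) = 84
G (Bob): min(89, 75, 84) = 75
L (Alice): max(63, 56, 98) = 98
M (Alice): max(23, 12, 19) = 23
K (Bob): min(98, 23, 78) = 23
B (Alice): max(80, 75, 23) = 80
P (Alice): max(85, 13, 52) = 85
O (Bob): min(85, 70, 24) = 24
N (Alice): max(24, 53, 56) = 56
Root (Bob): min(80, 56, 34) = 34

34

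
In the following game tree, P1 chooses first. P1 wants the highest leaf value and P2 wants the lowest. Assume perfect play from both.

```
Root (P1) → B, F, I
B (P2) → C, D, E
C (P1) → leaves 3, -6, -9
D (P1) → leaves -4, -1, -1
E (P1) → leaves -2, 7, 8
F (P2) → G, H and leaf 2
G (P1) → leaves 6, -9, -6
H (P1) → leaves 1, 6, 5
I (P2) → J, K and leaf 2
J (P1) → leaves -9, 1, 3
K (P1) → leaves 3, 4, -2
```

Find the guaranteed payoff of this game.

2

C (P1): max(3, -6, -9) = 3
D (P1): max(-4, -1, -1) = -1
E (P1): max(-2, 7, 8) = 8
B (P2): min(3, -1, 8) = -1
G (P1): max(6, -9, -6) = 6
H (P1): max(1, 6, 5) = 6
F (P2): min(6, 6, 2) = 2
J (P1): max(-9, 1, 3) = 3
K (P1): max(3, 4, -2) = 4
I (P2): min(3, 4, 2) = 2
Root (P1): max(-1, 2, 2) = 2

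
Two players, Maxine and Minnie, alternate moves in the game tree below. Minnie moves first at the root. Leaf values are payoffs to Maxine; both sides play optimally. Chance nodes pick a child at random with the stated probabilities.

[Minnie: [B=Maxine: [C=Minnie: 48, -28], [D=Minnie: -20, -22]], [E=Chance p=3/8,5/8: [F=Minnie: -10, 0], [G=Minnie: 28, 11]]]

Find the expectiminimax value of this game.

C (Minnie): min(48, -28) = -28
D (Minnie): min(-20, -22) = -22
B (Maxine): max(-28, -22) = -22
F (Minnie): min(-10, 0) = -10
G (Minnie): min(28, 11) = 11
E (Chance): 3/8·-10 + 5/8·11 = 3.12
Root (Minnie): min(-22, 3.12) = -22

-22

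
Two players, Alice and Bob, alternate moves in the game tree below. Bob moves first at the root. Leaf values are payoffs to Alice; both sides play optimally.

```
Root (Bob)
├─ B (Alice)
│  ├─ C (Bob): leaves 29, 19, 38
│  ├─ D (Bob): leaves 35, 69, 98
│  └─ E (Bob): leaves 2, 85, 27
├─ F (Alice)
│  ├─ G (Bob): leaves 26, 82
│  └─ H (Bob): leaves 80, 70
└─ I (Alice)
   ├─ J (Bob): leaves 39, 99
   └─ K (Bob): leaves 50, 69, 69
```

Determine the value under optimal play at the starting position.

35

C (Bob): min(29, 19, 38) = 19
D (Bob): min(35, 69, 98) = 35
E (Bob): min(2, 85, 27) = 2
B (Alice): max(19, 35, 2) = 35
G (Bob): min(26, 82) = 26
H (Bob): min(80, 70) = 70
F (Alice): max(26, 70) = 70
J (Bob): min(39, 99) = 39
K (Bob): min(50, 69, 69) = 50
I (Alice): max(39, 50) = 50
Root (Bob): min(35, 70, 50) = 35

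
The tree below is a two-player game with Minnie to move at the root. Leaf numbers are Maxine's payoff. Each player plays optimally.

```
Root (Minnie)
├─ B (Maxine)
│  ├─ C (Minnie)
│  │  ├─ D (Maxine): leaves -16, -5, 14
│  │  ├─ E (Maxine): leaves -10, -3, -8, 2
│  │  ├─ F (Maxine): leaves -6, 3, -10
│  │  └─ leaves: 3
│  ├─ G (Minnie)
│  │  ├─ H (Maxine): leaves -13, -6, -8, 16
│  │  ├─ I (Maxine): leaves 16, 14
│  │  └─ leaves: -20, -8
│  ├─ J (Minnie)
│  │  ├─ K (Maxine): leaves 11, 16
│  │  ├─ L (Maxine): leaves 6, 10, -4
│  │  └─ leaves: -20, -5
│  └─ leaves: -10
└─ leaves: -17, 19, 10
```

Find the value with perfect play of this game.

-17

D (Maxine): max(-16, -5, 14) = 14
E (Maxine): max(-10, -3, -8, 2) = 2
F (Maxine): max(-6, 3, -10) = 3
C (Minnie): min(14, 2, 3, 3) = 2
H (Maxine): max(-13, -6, -8, 16) = 16
I (Maxine): max(16, 14) = 16
G (Minnie): min(16, 16, -20, -8) = -20
K (Maxine): max(11, 16) = 16
L (Maxine): max(6, 10, -4) = 10
J (Minnie): min(16, 10, -20, -5) = -20
B (Maxine): max(2, -20, -20, -10) = 2
Root (Minnie): min(2, -17, 19, 10) = -17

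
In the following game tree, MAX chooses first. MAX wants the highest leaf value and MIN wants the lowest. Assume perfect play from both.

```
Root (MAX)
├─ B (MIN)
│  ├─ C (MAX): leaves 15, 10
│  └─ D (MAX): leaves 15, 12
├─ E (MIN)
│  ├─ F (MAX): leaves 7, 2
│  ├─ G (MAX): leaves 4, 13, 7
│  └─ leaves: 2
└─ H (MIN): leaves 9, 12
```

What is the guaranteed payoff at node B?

C: max(15, 10) = 15
D: max(15, 12) = 15
B: min(15, 15) = 15

15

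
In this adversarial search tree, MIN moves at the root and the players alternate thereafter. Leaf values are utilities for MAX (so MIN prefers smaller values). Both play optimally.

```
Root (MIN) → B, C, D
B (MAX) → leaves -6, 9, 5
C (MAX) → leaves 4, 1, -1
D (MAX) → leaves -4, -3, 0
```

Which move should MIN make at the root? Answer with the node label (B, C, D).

D

B (MAX): max(-6, 9, 5) = 9
C (MAX): max(4, 1, -1) = 4
D (MAX): max(-4, -3, 0) = 0
Root (MIN): min(9, 4, 0) = 0
MIN picks the child with the lowest value: D (value 0).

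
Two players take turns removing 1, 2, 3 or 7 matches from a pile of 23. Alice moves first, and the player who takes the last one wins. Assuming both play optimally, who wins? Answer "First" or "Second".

First

Positions where the player to move wins (W) vs loses (L):
i:   0  1  2  3  4  5  6  7  8  9 10 11 12 13 14 15 16 17 18 19 20 21 22 23
     L  W  W  W  L  W  W  W  L  W  W  W  L  W  W  W  L  W  W  W  L  W  W  W
Position 23 is W, so the first player wins.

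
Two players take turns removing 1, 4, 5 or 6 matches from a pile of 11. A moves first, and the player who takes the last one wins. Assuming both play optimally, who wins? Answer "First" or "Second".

Second

Positions where the player to move wins (W) vs loses (L):
i:   0  1  2  3  4  5  6  7  8  9 10 11
     L  W  L  W  W  W  W  W  W  L  W  L
Position 11 is L, so the second player wins.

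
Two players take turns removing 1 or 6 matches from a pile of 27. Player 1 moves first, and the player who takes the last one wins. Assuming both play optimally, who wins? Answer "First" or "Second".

First

Positions where the player to move wins (W) vs loses (L):
i:   0  1  2  3  4  5  6  7  8  9 10 11 12 13 14 15 16 17 18 19 20 21 22 23 24 25 26 27
     L  W  L  W  L  W  W  L  W  L  W  L  W  W  L  W  L  W  L  W  W  L  W  L  W  L  W  W
Position 27 is W, so the first player wins.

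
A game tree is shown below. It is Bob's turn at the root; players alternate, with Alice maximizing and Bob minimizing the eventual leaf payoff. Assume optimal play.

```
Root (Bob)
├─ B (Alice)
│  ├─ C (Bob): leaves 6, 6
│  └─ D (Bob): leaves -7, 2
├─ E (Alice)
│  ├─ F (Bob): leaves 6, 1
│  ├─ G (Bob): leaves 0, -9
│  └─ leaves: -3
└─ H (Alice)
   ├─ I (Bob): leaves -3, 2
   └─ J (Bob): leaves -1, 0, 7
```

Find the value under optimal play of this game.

C (Bob): min(6, 6) = 6
D (Bob): min(-7, 2) = -7
B (Alice): max(6, -7) = 6
F (Bob): min(6, 1) = 1
G (Bob): min(0, -9) = -9
E (Alice): max(1, -9, -3) = 1
I (Bob): min(-3, 2) = -3
J (Bob): min(-1, 0, 7) = -1
H (Alice): max(-3, -1) = -1
Root (Bob): min(6, 1, -1) = -1

-1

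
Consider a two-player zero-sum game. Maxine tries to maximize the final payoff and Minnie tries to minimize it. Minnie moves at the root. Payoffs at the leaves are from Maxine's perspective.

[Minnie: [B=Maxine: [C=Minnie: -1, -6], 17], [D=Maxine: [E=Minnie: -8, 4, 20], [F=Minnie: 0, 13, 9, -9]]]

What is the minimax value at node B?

C: min(-1, -6) = -6
B: max(-6, 17) = 17

17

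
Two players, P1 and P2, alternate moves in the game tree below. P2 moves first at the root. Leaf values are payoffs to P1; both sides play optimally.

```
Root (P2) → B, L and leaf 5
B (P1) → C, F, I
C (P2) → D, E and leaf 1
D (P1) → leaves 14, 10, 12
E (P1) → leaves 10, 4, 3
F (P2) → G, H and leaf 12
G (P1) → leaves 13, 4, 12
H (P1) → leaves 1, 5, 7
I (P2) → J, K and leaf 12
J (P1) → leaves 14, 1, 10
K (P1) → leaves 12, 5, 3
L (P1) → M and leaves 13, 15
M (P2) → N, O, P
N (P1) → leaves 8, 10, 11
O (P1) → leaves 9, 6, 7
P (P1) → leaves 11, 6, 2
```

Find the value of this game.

5

D (P1): max(14, 10, 12) = 14
E (P1): max(10, 4, 3) = 10
C (P2): min(14, 10, 1) = 1
G (P1): max(13, 4, 12) = 13
H (P1): max(1, 5, 7) = 7
F (P2): min(13, 7, 12) = 7
J (P1): max(14, 1, 10) = 14
K (P1): max(12, 5, 3) = 12
I (P2): min(14, 12, 12) = 12
B (P1): max(1, 7, 12) = 12
N (P1): max(8, 10, 11) = 11
O (P1): max(9, 6, 7) = 9
P (P1): max(11, 6, 2) = 11
M (P2): min(11, 9, 11) = 9
L (P1): max(9, 13, 15) = 15
Root (P2): min(12, 15, 5) = 5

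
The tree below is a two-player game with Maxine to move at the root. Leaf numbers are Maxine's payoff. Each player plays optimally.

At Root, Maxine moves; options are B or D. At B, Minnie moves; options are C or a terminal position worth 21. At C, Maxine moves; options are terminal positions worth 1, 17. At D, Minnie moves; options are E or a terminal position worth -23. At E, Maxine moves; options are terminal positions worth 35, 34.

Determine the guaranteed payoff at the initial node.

C (Maxine): max(1, 17) = 17
B (Minnie): min(17, 21) = 17
E (Maxine): max(35, 34) = 35
D (Minnie): min(35, -23) = -23
Root (Maxine): max(17, -23) = 17

17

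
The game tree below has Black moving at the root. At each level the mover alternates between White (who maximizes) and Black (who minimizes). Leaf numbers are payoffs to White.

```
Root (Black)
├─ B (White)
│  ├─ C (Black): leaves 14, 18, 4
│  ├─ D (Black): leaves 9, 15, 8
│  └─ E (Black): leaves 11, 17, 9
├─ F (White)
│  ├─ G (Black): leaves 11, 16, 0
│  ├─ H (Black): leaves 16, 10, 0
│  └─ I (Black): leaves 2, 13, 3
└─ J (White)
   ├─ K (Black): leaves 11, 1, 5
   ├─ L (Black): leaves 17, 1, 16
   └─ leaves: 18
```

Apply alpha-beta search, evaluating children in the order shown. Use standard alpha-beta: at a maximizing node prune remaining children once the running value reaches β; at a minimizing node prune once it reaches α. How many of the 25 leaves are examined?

C [α=-∞,β=+∞]: v=4
D [α=4,β=+∞]: v=8
E [α=8,β=+∞]: v=9
B [α=-∞,β=+∞]: v=9
G [α=-∞,β=9]: v=0
H [α=0,β=9]: v=0
I [α=0,β=9]: v=2
F [α=-∞,β=9]: v=2
K [α=-∞,β=2]: v=1
L [α=1,β=2]: v=1 after child 2 ≤ α → α-cutoff, skip 1
J [α=-∞,β=2]: v=18
Root [α=-∞,β=+∞]: v=2
Leaves evaluated: 24 of 25.

24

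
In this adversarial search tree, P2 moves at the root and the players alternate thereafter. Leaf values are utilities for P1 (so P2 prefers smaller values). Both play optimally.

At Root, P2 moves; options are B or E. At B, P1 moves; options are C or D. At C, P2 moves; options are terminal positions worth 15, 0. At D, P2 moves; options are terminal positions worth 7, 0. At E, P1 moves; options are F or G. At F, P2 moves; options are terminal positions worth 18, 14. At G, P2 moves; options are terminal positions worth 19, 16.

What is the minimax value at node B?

C: min(15, 0) = 0
D: min(7, 0) = 0
B: max(0, 0) = 0

0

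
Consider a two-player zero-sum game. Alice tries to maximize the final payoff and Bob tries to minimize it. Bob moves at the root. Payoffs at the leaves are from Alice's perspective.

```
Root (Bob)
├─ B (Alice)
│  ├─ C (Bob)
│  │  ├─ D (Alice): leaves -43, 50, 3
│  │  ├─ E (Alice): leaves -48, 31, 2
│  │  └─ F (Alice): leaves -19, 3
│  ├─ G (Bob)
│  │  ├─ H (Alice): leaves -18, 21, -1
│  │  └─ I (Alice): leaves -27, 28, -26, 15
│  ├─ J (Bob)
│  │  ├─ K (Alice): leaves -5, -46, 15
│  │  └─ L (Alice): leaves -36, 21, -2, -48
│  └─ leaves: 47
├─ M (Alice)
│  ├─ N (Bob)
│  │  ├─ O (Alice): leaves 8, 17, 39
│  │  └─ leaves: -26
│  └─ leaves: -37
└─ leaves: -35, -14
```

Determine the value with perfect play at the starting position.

D (Alice): max(-43, 50, 3) = 50
E (Alice): max(-48, 31, 2) = 31
F (Alice): max(-19, 3) = 3
C (Bob): min(50, 31, 3) = 3
H (Alice): max(-18, 21, -1) = 21
I (Alice): max(-27, 28, -26, 15) = 28
G (Bob): min(21, 28) = 21
K (Alice): max(-5, -46, 15) = 15
L (Alice): max(-36, 21, -2, -48) = 21
J (Bob): min(15, 21) = 15
B (Alice): max(3, 21, 15, 47) = 47
O (Alice): max(8, 17, 39) = 39
N (Bob): min(39, -26) = -26
M (Alice): max(-26, -37) = -26
Root (Bob): min(47, -26, -35, -14) = -35

-35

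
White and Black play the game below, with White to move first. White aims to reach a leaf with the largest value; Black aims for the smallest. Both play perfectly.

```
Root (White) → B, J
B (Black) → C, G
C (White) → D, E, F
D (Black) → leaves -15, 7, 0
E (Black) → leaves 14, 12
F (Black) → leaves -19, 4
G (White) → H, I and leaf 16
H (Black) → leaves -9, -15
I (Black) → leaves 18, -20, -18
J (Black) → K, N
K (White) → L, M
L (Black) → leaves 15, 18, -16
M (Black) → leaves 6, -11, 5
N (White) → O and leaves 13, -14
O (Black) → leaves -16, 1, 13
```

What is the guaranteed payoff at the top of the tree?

D (Black): min(-15, 7, 0) = -15
E (Black): min(14, 12) = 12
F (Black): min(-19, 4) = -19
C (White): max(-15, 12, -19) = 12
H (Black): min(-9, -15) = -15
I (Black): min(18, -20, -18) = -20
G (White): max(-15, -20, 16) = 16
B (Black): min(12, 16) = 12
L (Black): min(15, 18, -16) = -16
M (Black): min(6, -11, 5) = -11
K (White): max(-16, -11) = -11
O (Black): min(-16, 1, 13) = -16
N (White): max(-16, 13, -14) = 13
J (Black): min(-11, 13) = -11
Root (White): max(12, -11) = 12

12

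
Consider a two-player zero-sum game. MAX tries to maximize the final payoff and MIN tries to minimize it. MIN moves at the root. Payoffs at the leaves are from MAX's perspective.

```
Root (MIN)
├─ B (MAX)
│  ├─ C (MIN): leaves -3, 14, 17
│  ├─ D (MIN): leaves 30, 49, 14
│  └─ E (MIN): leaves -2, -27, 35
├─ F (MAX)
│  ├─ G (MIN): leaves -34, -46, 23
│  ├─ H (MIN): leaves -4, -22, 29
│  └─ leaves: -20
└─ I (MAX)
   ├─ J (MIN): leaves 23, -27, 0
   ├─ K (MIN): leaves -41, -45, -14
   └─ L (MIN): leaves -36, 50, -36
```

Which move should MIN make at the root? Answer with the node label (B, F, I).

I

C (MIN): min(-3, 14, 17) = -3
D (MIN): min(30, 49, 14) = 14
E (MIN): min(-2, -27, 35) = -27
B (MAX): max(-3, 14, -27) = 14
G (MIN): min(-34, -46, 23) = -46
H (MIN): min(-4, -22, 29) = -22
F (MAX): max(-46, -22, -20) = -20
J (MIN): min(23, -27, 0) = -27
K (MIN): min(-41, -45, -14) = -45
L (MIN): min(-36, 50, -36) = -36
I (MAX): max(-27, -45, -36) = -27
Root (MIN): min(14, -20, -27) = -27
MIN picks the child with the lowest value: I (value -27).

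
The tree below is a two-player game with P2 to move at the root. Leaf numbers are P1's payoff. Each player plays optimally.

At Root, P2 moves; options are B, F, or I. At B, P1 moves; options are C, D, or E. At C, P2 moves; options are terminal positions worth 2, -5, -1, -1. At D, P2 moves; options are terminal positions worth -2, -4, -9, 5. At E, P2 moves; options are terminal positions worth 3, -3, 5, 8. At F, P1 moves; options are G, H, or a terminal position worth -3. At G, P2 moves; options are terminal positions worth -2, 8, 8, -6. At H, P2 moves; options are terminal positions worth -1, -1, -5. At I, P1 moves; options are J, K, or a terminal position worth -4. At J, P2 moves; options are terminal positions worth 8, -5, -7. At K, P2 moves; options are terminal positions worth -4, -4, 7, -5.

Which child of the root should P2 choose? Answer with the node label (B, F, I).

C (P2): min(2, -5, -1, -1) = -5
D (P2): min(-2, -4, -9, 5) = -9
E (P2): min(3, -3, 5, 8) = -3
B (P1): max(-5, -9, -3) = -3
G (P2): min(-2, 8, 8, -6) = -6
H (P2): min(-1, -1, -5) = -5
F (P1): max(-6, -5, -3) = -3
J (P2): min(8, -5, -7) = -7
K (P2): min(-4, -4, 7, -5) = -5
I (P1): max(-7, -5, -4) = -4
Root (P2): min(-3, -3, -4) = -4
P2 picks the child with the lowest value: I (value -4).

I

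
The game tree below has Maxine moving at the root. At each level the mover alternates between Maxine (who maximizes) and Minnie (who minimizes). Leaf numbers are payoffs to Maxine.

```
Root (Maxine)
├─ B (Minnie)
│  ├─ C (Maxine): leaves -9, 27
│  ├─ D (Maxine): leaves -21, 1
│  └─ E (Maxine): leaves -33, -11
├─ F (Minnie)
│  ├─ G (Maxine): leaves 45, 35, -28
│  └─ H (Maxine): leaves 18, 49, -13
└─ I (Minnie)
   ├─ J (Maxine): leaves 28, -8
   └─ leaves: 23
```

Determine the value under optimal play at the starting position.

45

C (Maxine): max(-9, 27) = 27
D (Maxine): max(-21, 1) = 1
E (Maxine): max(-33, -11) = -11
B (Minnie): min(27, 1, -11) = -11
G (Maxine): max(45, 35, -28) = 45
H (Maxine): max(18, 49, -13) = 49
F (Minnie): min(45, 49) = 45
J (Maxine): max(28, -8) = 28
I (Minnie): min(28, 23) = 23
Root (Maxine): max(-11, 45, 23) = 45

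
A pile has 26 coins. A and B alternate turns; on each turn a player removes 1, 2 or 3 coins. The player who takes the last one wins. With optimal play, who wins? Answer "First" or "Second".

i:   0  1  2  3  4  5  6  7  8  9 10 11 12 13 14 15 16 17 18 19 20 21 22 23 24 25 26
     L  W  W  W  L  W  W  W  L  W  W  W  L  W  W  W  L  W  W  W  L  W  W  W  L  W  W
Position 26 is W, so the first player wins.

First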